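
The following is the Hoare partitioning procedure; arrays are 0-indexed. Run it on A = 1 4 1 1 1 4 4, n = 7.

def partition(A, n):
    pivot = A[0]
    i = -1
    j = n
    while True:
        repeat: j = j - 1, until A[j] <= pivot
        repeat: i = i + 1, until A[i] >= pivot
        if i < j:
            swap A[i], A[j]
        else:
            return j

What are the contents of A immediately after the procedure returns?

1 1 1 4 1 4 4

pivot=1
j stops at 4 (1), i stops at 0 (1); swap ⇒ 1 4 1 1 1 4 4
j stops at 3 (1), i stops at 1 (4); swap ⇒ 1 1 1 4 1 4 4
j stops at 2, i stops at 2; i≥j ⇒ return 2. A=1 1 1 4 1 4 4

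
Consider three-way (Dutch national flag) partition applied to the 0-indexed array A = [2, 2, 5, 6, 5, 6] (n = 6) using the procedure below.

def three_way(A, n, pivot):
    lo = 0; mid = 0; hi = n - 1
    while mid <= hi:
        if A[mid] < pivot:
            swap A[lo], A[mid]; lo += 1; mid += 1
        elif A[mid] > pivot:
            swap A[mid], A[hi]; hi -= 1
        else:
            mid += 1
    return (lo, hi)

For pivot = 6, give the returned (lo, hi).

lo=0 mid=0 hi=5
2<6: swap(0,0), lo=1 mid=1 ⇒ [2, 2, 5, 6, 5, 6]
2<6: swap(1,1), lo=2 mid=2 ⇒ [2, 2, 5, 6, 5, 6]
5<6: swap(2,2), lo=3 mid=3 ⇒ [2, 2, 5, 6, 5, 6]
6=6: mid=4
5<6: swap(3,4), lo=4 mid=5 ⇒ [2, 2, 5, 5, 6, 6]
6=6: mid=6
done. lo=4 hi=5; A=[2, 2, 5, 5, 6, 6]

(4, 5)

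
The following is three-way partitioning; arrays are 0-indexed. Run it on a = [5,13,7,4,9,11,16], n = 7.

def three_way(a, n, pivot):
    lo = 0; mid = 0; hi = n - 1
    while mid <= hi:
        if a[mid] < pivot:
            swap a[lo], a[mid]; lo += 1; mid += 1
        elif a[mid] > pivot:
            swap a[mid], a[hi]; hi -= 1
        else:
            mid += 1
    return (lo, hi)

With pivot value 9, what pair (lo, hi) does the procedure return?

pivot = 9; lo=0, mid=0, hi=6
a[mid]=5<9: swap a[0],a[0]; lo=1,mid=1 → [5,13,7,4,9,11,16]
a[mid]=13>9: swap a[1],a[6]; hi=5 → [5,16,7,4,9,11,13]
a[mid]=16>9: swap a[1],a[5]; hi=4 → [5,11,7,4,9,16,13]
a[mid]=11>9: swap a[1],a[4]; hi=3 → [5,9,7,4,11,16,13]
a[mid]=9=9: mid=2
a[mid]=7<9: swap a[1],a[2]; lo=2,mid=3 → [5,7,9,4,11,16,13]
a[mid]=4<9: swap a[2],a[3]; lo=3,mid=4 → [5,7,4,9,11,16,13]
end: lo=3, hi=3; a = [5,7,4,9,11,16,13]

(3, 3)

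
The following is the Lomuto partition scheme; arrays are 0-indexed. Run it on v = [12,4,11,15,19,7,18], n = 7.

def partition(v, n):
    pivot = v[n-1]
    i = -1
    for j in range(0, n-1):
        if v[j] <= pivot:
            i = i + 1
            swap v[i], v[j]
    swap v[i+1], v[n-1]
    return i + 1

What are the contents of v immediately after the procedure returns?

[12,4,11,15,7,18,19]

pivot=18, i=-1
j=0: 12≤18, i=0, swap(0,0) ⇒ [12,4,11,15,19,7,18]
j=1: 4≤18, i=1, swap(1,1) ⇒ [12,4,11,15,19,7,18]
j=2: 11≤18, i=2, swap(2,2) ⇒ [12,4,11,15,19,7,18]
j=3: 15≤18, i=3, swap(3,3) ⇒ [12,4,11,15,19,7,18]
j=4: 19>18, skip
j=5: 7≤18, i=4, swap(4,5) ⇒ [12,4,11,15,7,19,18]
swap(5,6) ⇒ [12,4,11,15,7,18,19]; return 5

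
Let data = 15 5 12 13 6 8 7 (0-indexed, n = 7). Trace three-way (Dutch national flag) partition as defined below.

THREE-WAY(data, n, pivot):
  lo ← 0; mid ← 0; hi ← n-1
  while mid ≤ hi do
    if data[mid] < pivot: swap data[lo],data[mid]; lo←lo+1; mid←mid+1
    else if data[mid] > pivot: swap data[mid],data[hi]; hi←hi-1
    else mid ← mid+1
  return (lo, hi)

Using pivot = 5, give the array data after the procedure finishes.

5 12 13 6 8 7 15

pivot = 5; lo=0, mid=0, hi=6
data[mid]=15>5: swap data[0],data[6]; hi=5 → 7 5 12 13 6 8 15
data[mid]=7>5: swap data[0],data[5]; hi=4 → 8 5 12 13 6 7 15
data[mid]=8>5: swap data[0],data[4]; hi=3 → 6 5 12 13 8 7 15
data[mid]=6>5: swap data[0],data[3]; hi=2 → 13 5 12 6 8 7 15
data[mid]=13>5: swap data[0],data[2]; hi=1 → 12 5 13 6 8 7 15
data[mid]=12>5: swap data[0],data[1]; hi=0 → 5 12 13 6 8 7 15
data[mid]=5=5: mid=1
end: lo=0, hi=0; data = 5 12 13 6 8 7 15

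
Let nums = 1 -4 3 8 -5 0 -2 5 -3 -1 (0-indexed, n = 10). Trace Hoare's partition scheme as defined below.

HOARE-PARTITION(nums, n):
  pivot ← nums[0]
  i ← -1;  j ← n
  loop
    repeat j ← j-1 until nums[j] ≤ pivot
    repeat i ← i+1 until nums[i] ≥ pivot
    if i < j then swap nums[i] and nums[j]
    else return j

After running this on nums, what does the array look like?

-1 -4 -3 -2 -5 0 8 5 3 1

pivot=1
j stops at 9 (-1), i stops at 0 (1); swap ⇒ -1 -4 3 8 -5 0 -2 5 -3 1
j stops at 8 (-3), i stops at 2 (3); swap ⇒ -1 -4 -3 8 -5 0 -2 5 3 1
j stops at 6 (-2), i stops at 3 (8); swap ⇒ -1 -4 -3 -2 -5 0 8 5 3 1
j stops at 5, i stops at 6; i≥j ⇒ return 5. nums=-1 -4 -3 -2 -5 0 8 5 3 1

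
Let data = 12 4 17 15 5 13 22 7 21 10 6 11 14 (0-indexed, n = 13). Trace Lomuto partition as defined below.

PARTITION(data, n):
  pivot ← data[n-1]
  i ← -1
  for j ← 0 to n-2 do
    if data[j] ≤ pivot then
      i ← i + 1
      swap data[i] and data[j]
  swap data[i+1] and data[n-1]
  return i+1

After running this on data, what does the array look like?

12 4 5 13 7 10 6 11 14 15 22 17 21

pivot=14, i=-1
j=0: 12≤14, i=0, swap(0,0) ⇒ 12 4 17 15 5 13 22 7 21 10 6 11 14
j=1: 4≤14, i=1, swap(1,1) ⇒ 12 4 17 15 5 13 22 7 21 10 6 11 14
j=2: 17>14, skip
j=3: 15>14, skip
j=4: 5≤14, i=2, swap(2,4) ⇒ 12 4 5 15 17 13 22 7 21 10 6 11 14
j=5: 13≤14, i=3, swap(3,5) ⇒ 12 4 5 13 17 15 22 7 21 10 6 11 14
j=6: 22>14, skip
j=7: 7≤14, i=4, swap(4,7) ⇒ 12 4 5 13 7 15 22 17 21 10 6 11 14
j=8: 21>14, skip
j=9: 10≤14, i=5, swap(5,9) ⇒ 12 4 5 13 7 10 22 17 21 15 6 11 14
j=10: 6≤14, i=6, swap(6,10) ⇒ 12 4 5 13 7 10 6 17 21 15 22 11 14
j=11: 11≤14, i=7, swap(7,11) ⇒ 12 4 5 13 7 10 6 11 21 15 22 17 14
swap(8,12) ⇒ 12 4 5 13 7 10 6 11 14 15 22 17 21; return 8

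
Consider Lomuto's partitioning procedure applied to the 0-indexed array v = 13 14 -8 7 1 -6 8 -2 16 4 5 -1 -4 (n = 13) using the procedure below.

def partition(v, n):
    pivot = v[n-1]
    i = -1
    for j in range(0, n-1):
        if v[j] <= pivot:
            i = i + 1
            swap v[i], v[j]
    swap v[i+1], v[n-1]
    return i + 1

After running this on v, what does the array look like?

pivot=-4, i=-1
j=0: 13>-4, skip
j=1: 14>-4, skip
j=2: -8≤-4, i=0, swap(0,2) ⇒ -8 14 13 7 1 -6 8 -2 16 4 5 -1 -4
j=3: 7>-4, skip
j=4: 1>-4, skip
j=5: -6≤-4, i=1, swap(1,5) ⇒ -8 -6 13 7 1 14 8 -2 16 4 5 -1 -4
j=6: 8>-4, skip
j=7: -2>-4, skip
j=8: 16>-4, skip
j=9: 4>-4, skip
j=10: 5>-4, skip
j=11: -1>-4, skip
swap(2,12) ⇒ -8 -6 -4 7 1 14 8 -2 16 4 5 -1 13; return 2

-8 -6 -4 7 1 14 8 -2 16 4 5 -1 13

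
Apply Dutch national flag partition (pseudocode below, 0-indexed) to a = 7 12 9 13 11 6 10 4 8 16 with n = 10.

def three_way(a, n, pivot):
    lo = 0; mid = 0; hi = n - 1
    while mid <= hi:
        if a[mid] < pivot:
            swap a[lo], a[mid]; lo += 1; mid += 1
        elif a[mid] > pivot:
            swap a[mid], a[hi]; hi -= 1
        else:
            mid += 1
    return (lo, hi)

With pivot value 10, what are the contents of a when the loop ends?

pivot = 10; lo=0, mid=0, hi=9
a[mid]=7<10: swap a[0],a[0]; lo=1,mid=1 → 7 12 9 13 11 6 10 4 8 16
a[mid]=12>10: swap a[1],a[9]; hi=8 → 7 16 9 13 11 6 10 4 8 12
a[mid]=16>10: swap a[1],a[8]; hi=7 → 7 8 9 13 11 6 10 4 16 12
a[mid]=8<10: swap a[1],a[1]; lo=2,mid=2 → 7 8 9 13 11 6 10 4 16 12
a[mid]=9<10: swap a[2],a[2]; lo=3,mid=3 → 7 8 9 13 11 6 10 4 16 12
a[mid]=13>10: swap a[3],a[7]; hi=6 → 7 8 9 4 11 6 10 13 16 12
a[mid]=4<10: swap a[3],a[3]; lo=4,mid=4 → 7 8 9 4 11 6 10 13 16 12
a[mid]=11>10: swap a[4],a[6]; hi=5 → 7 8 9 4 10 6 11 13 16 12
a[mid]=10=10: mid=5
a[mid]=6<10: swap a[4],a[5]; lo=5,mid=6 → 7 8 9 4 6 10 11 13 16 12
end: lo=5, hi=5; a = 7 8 9 4 6 10 11 13 16 12

7 8 9 4 6 10 11 13 16 12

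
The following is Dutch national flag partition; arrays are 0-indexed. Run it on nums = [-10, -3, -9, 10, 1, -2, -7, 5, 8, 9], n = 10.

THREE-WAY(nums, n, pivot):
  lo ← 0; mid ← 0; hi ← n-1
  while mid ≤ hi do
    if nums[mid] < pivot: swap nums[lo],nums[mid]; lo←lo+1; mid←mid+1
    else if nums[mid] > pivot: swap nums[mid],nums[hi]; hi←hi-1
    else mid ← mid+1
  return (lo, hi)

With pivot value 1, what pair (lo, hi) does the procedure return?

(5, 5)

lo=0 mid=0 hi=9
-10<1: swap(0,0), lo=1 mid=1 ⇒ [-10, -3, -9, 10, 1, -2, -7, 5, 8, 9]
-3<1: swap(1,1), lo=2 mid=2 ⇒ [-10, -3, -9, 10, 1, -2, -7, 5, 8, 9]
-9<1: swap(2,2), lo=3 mid=3 ⇒ [-10, -3, -9, 10, 1, -2, -7, 5, 8, 9]
10>1: swap(3,9), hi=8 ⇒ [-10, -3, -9, 9, 1, -2, -7, 5, 8, 10]
9>1: swap(3,8), hi=7 ⇒ [-10, -3, -9, 8, 1, -2, -7, 5, 9, 10]
8>1: swap(3,7), hi=6 ⇒ [-10, -3, -9, 5, 1, -2, -7, 8, 9, 10]
5>1: swap(3,6), hi=5 ⇒ [-10, -3, -9, -7, 1, -2, 5, 8, 9, 10]
-7<1: swap(3,3), lo=4 mid=4 ⇒ [-10, -3, -9, -7, 1, -2, 5, 8, 9, 10]
1=1: mid=5
-2<1: swap(4,5), lo=5 mid=6 ⇒ [-10, -3, -9, -7, -2, 1, 5, 8, 9, 10]
done. lo=5 hi=5; nums=[-10, -3, -9, -7, -2, 1, 5, 8, 9, 10]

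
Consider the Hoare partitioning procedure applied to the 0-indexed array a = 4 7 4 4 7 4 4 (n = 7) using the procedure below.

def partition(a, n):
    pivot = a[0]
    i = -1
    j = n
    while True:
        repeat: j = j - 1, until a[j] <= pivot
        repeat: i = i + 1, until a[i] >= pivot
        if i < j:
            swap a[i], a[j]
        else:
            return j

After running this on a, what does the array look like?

pivot = a[0] = 4; i = -1, j = 7
j→6 (a[6]=4≤4), i→0 (a[0]=4≥4); i<j, swap → 4 7 4 4 7 4 4
j→5 (a[5]=4≤4), i→1 (a[1]=7≥4); i<j, swap → 4 4 4 4 7 7 4
j→3 (a[3]=4≤4), i→2 (a[2]=4≥4); i<j, swap → 4 4 4 4 7 7 4
j→2, i→3; i≥j, return j=2. a = 4 4 4 4 7 7 4

4 4 4 4 7 7 4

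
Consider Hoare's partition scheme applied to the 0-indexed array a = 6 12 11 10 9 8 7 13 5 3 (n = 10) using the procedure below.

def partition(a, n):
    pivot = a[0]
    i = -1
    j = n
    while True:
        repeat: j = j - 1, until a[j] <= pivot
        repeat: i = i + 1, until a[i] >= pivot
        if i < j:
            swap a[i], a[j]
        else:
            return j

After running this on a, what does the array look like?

pivot = a[0] = 6; i = -1, j = 10
j→9 (a[9]=3≤6), i→0 (a[0]=6≥6); i<j, swap → 3 12 11 10 9 8 7 13 5 6
j→8 (a[8]=5≤6), i→1 (a[1]=12≥6); i<j, swap → 3 5 11 10 9 8 7 13 12 6
j→1, i→2; i≥j, return j=1. a = 3 5 11 10 9 8 7 13 12 6

3 5 11 10 9 8 7 13 12 6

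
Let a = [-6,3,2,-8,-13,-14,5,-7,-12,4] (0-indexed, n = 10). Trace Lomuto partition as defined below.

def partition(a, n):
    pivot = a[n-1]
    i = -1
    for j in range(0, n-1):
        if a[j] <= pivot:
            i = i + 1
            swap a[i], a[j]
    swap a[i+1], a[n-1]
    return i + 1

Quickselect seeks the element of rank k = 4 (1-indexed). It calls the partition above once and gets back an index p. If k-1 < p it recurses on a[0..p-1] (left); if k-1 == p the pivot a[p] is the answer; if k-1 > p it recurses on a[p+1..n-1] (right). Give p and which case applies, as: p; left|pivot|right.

pivot=4, i=-1
j=0: -6≤4, i=0, swap(0,0) ⇒ [-6,3,2,-8,-13,-14,5,-7,-12,4]
j=1: 3≤4, i=1, swap(1,1) ⇒ [-6,3,2,-8,-13,-14,5,-7,-12,4]
j=2: 2≤4, i=2, swap(2,2) ⇒ [-6,3,2,-8,-13,-14,5,-7,-12,4]
j=3: -8≤4, i=3, swap(3,3) ⇒ [-6,3,2,-8,-13,-14,5,-7,-12,4]
j=4: -13≤4, i=4, swap(4,4) ⇒ [-6,3,2,-8,-13,-14,5,-7,-12,4]
j=5: -14≤4, i=5, swap(5,5) ⇒ [-6,3,2,-8,-13,-14,5,-7,-12,4]
j=6: 5>4, skip
j=7: -7≤4, i=6, swap(6,7) ⇒ [-6,3,2,-8,-13,-14,-7,5,-12,4]
j=8: -12≤4, i=7, swap(7,8) ⇒ [-6,3,2,-8,-13,-14,-7,-12,5,4]
swap(8,9) ⇒ [-6,3,2,-8,-13,-14,-7,-12,4,5]; return 8
p = 8; k-1 = 3 < 8 ⇒ left

8; left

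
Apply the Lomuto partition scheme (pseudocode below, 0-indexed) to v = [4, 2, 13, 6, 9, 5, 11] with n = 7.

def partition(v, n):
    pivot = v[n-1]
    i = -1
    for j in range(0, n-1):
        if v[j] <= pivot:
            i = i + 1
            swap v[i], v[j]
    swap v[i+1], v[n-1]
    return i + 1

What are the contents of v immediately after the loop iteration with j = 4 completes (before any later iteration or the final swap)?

[4, 2, 6, 9, 13, 5, 11]

pivot = v[6] = 11; i = -1
j=0: v[0]=4 ≤ 11 → i=0, swap v[0],v[0] (no change) → [4, 2, 13, 6, 9, 5, 11]
j=1: v[1]=2 ≤ 11 → i=1, swap v[1],v[1] (no change) → [4, 2, 13, 6, 9, 5, 11]
j=2: v[2]=13 > 11 → no swap
j=3: v[3]=6 ≤ 11 → i=2, swap v[2],v[3] → [4, 2, 6, 13, 9, 5, 11]
j=4: v[4]=9 ≤ 11 → i=3, swap v[3],v[4] → [4, 2, 6, 9, 13, 5, 11]
(after j=4) v = [4, 2, 6, 9, 13, 5, 11]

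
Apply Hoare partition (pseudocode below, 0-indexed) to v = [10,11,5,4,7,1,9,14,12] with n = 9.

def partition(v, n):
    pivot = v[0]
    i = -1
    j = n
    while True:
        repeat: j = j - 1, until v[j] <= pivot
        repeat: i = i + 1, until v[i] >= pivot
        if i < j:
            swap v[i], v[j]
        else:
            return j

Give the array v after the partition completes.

[9,1,5,4,7,11,10,14,12]

pivot=10
j stops at 6 (9), i stops at 0 (10); swap ⇒ [9,11,5,4,7,1,10,14,12]
j stops at 5 (1), i stops at 1 (11); swap ⇒ [9,1,5,4,7,11,10,14,12]
j stops at 4, i stops at 5; i≥j ⇒ return 4. v=[9,1,5,4,7,11,10,14,12]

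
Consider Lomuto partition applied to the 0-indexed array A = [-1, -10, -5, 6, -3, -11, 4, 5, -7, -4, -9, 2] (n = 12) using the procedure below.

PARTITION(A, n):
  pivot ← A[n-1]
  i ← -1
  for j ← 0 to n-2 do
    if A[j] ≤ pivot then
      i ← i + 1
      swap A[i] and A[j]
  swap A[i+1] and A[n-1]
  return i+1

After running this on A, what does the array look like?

[-1, -10, -5, -3, -11, -7, -4, -9, 2, 4, 5, 6]

pivot = A[11] = 2; i = -1
j=0: A[0]=-1 ≤ 2 → i=0, swap A[0],A[0] (no change) → [-1, -10, -5, 6, -3, -11, 4, 5, -7, -4, -9, 2]
j=1: A[1]=-10 ≤ 2 → i=1, swap A[1],A[1] (no change) → [-1, -10, -5, 6, -3, -11, 4, 5, -7, -4, -9, 2]
j=2: A[2]=-5 ≤ 2 → i=2, swap A[2],A[2] (no change) → [-1, -10, -5, 6, -3, -11, 4, 5, -7, -4, -9, 2]
j=3: A[3]=6 > 2 → no swap
j=4: A[4]=-3 ≤ 2 → i=3, swap A[3],A[4] → [-1, -10, -5, -3, 6, -11, 4, 5, -7, -4, -9, 2]
j=5: A[5]=-11 ≤ 2 → i=4, swap A[4],A[5] → [-1, -10, -5, -3, -11, 6, 4, 5, -7, -4, -9, 2]
j=6: A[6]=4 > 2 → no swap
j=7: A[7]=5 > 2 → no swap
j=8: A[8]=-7 ≤ 2 → i=5, swap A[5],A[8] → [-1, -10, -5, -3, -11, -7, 4, 5, 6, -4, -9, 2]
j=9: A[9]=-4 ≤ 2 → i=6, swap A[6],A[9] → [-1, -10, -5, -3, -11, -7, -4, 5, 6, 4, -9, 2]
j=10: A[10]=-9 ≤ 2 → i=7, swap A[7],A[10] → [-1, -10, -5, -3, -11, -7, -4, -9, 6, 4, 5, 2]
final swap A[8],A[11] → [-1, -10, -5, -3, -11, -7, -4, -9, 2, 4, 5, 6]; return 8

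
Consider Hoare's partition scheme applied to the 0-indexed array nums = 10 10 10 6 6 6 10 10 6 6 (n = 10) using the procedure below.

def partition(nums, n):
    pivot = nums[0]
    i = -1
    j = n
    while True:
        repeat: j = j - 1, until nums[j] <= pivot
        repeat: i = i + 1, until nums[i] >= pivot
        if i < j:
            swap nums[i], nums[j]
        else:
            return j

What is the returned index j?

pivot = nums[0] = 10; i = -1, j = 10
j→9 (nums[9]=6≤10), i→0 (nums[0]=10≥10); i<j, swap → 6 10 10 6 6 6 10 10 6 10
j→8 (nums[8]=6≤10), i→1 (nums[1]=10≥10); i<j, swap → 6 6 10 6 6 6 10 10 10 10
j→7 (nums[7]=10≤10), i→2 (nums[2]=10≥10); i<j, swap → 6 6 10 6 6 6 10 10 10 10
j→6, i→6; i≥j, return j=6. nums = 6 6 10 6 6 6 10 10 10 10

6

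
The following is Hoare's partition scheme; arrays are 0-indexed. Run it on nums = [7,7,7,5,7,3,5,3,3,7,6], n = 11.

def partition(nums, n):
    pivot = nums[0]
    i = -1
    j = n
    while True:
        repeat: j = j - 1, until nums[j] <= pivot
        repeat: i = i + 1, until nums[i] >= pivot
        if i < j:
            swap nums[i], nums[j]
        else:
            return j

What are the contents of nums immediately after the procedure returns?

[6,7,3,5,3,3,5,7,7,7,7]

pivot = nums[0] = 7; i = -1, j = 11
j→10 (nums[10]=6≤7), i→0 (nums[0]=7≥7); i<j, swap → [6,7,7,5,7,3,5,3,3,7,7]
j→9 (nums[9]=7≤7), i→1 (nums[1]=7≥7); i<j, swap → [6,7,7,5,7,3,5,3,3,7,7]
j→8 (nums[8]=3≤7), i→2 (nums[2]=7≥7); i<j, swap → [6,7,3,5,7,3,5,3,7,7,7]
j→7 (nums[7]=3≤7), i→4 (nums[4]=7≥7); i<j, swap → [6,7,3,5,3,3,5,7,7,7,7]
j→6, i→7; i≥j, return j=6. nums = [6,7,3,5,3,3,5,7,7,7,7]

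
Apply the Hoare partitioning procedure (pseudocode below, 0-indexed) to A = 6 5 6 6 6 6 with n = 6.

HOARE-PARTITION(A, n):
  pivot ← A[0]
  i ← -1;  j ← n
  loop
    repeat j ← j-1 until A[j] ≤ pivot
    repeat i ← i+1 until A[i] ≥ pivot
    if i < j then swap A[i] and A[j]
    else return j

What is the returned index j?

3

pivot = A[0] = 6; i = -1, j = 6
j→5 (A[5]=6≤6), i→0 (A[0]=6≥6); i<j, swap → 6 5 6 6 6 6
j→4 (A[4]=6≤6), i→2 (A[2]=6≥6); i<j, swap → 6 5 6 6 6 6
j→3, i→3; i≥j, return j=3. A = 6 5 6 6 6 6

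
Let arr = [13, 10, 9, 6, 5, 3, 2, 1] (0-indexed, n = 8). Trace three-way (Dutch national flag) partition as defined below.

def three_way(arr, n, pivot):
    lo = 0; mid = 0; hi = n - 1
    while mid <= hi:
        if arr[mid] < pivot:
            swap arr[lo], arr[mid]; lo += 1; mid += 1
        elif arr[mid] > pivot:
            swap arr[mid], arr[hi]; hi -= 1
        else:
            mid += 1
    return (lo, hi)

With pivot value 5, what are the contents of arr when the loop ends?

pivot = 5; lo=0, mid=0, hi=7
arr[mid]=13>5: swap arr[0],arr[7]; hi=6 → [1, 10, 9, 6, 5, 3, 2, 13]
arr[mid]=1<5: swap arr[0],arr[0]; lo=1,mid=1 → [1, 10, 9, 6, 5, 3, 2, 13]
arr[mid]=10>5: swap arr[1],arr[6]; hi=5 → [1, 2, 9, 6, 5, 3, 10, 13]
arr[mid]=2<5: swap arr[1],arr[1]; lo=2,mid=2 → [1, 2, 9, 6, 5, 3, 10, 13]
arr[mid]=9>5: swap arr[2],arr[5]; hi=4 → [1, 2, 3, 6, 5, 9, 10, 13]
arr[mid]=3<5: swap arr[2],arr[2]; lo=3,mid=3 → [1, 2, 3, 6, 5, 9, 10, 13]
arr[mid]=6>5: swap arr[3],arr[4]; hi=3 → [1, 2, 3, 5, 6, 9, 10, 13]
arr[mid]=5=5: mid=4
end: lo=3, hi=3; arr = [1, 2, 3, 5, 6, 9, 10, 13]

[1, 2, 3, 5, 6, 9, 10, 13]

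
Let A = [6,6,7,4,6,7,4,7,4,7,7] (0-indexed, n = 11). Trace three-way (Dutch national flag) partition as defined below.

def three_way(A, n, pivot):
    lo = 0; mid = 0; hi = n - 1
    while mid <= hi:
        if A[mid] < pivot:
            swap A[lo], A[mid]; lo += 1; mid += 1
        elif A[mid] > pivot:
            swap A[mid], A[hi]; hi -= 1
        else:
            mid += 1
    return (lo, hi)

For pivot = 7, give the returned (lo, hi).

lo=0 mid=0 hi=10
6<7: swap(0,0), lo=1 mid=1 ⇒ [6,6,7,4,6,7,4,7,4,7,7]
6<7: swap(1,1), lo=2 mid=2 ⇒ [6,6,7,4,6,7,4,7,4,7,7]
7=7: mid=3
4<7: swap(2,3), lo=3 mid=4 ⇒ [6,6,4,7,6,7,4,7,4,7,7]
6<7: swap(3,4), lo=4 mid=5 ⇒ [6,6,4,6,7,7,4,7,4,7,7]
7=7: mid=6
4<7: swap(4,6), lo=5 mid=7 ⇒ [6,6,4,6,4,7,7,7,4,7,7]
7=7: mid=8
4<7: swap(5,8), lo=6 mid=9 ⇒ [6,6,4,6,4,4,7,7,7,7,7]
7=7: mid=10
7=7: mid=11
done. lo=6 hi=10; A=[6,6,4,6,4,4,7,7,7,7,7]

(6, 10)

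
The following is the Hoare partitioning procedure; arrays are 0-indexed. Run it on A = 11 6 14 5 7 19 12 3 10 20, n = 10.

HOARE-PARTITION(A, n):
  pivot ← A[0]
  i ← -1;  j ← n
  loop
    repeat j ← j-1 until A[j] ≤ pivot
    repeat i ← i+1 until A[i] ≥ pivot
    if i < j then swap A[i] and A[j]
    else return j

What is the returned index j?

4

pivot=11
j stops at 8 (10), i stops at 0 (11); swap ⇒ 10 6 14 5 7 19 12 3 11 20
j stops at 7 (3), i stops at 2 (14); swap ⇒ 10 6 3 5 7 19 12 14 11 20
j stops at 4, i stops at 5; i≥j ⇒ return 4. A=10 6 3 5 7 19 12 14 11 20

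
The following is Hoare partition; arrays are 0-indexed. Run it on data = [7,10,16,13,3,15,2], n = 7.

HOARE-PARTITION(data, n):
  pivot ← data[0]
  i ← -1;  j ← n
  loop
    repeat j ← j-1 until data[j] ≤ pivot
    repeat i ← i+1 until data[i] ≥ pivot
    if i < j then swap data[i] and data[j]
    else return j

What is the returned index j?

1

pivot = data[0] = 7; i = -1, j = 7
j→6 (data[6]=2≤7), i→0 (data[0]=7≥7); i<j, swap → [2,10,16,13,3,15,7]
j→4 (data[4]=3≤7), i→1 (data[1]=10≥7); i<j, swap → [2,3,16,13,10,15,7]
j→1, i→2; i≥j, return j=1. data = [2,3,16,13,10,15,7]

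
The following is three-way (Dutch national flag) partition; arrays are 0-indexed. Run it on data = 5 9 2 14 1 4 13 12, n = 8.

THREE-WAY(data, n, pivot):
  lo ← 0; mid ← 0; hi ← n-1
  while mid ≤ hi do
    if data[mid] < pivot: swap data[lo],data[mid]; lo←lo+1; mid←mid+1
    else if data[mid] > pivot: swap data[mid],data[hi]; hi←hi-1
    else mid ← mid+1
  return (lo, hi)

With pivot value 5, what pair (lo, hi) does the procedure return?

(3, 3)

lo=0 mid=0 hi=7
5=5: mid=1
9>5: swap(1,7), hi=6 ⇒ 5 12 2 14 1 4 13 9
12>5: swap(1,6), hi=5 ⇒ 5 13 2 14 1 4 12 9
13>5: swap(1,5), hi=4 ⇒ 5 4 2 14 1 13 12 9
4<5: swap(0,1), lo=1 mid=2 ⇒ 4 5 2 14 1 13 12 9
2<5: swap(1,2), lo=2 mid=3 ⇒ 4 2 5 14 1 13 12 9
14>5: swap(3,4), hi=3 ⇒ 4 2 5 1 14 13 12 9
1<5: swap(2,3), lo=3 mid=4 ⇒ 4 2 1 5 14 13 12 9
done. lo=3 hi=3; data=4 2 1 5 14 13 12 9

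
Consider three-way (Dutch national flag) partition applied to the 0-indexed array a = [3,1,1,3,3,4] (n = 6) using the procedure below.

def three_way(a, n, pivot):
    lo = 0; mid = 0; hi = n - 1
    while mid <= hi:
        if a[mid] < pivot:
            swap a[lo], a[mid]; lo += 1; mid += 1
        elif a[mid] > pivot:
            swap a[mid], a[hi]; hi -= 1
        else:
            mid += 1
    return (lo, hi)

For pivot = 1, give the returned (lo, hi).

pivot = 1; lo=0, mid=0, hi=5
a[mid]=3>1: swap a[0],a[5]; hi=4 → [4,1,1,3,3,3]
a[mid]=4>1: swap a[0],a[4]; hi=3 → [3,1,1,3,4,3]
a[mid]=3>1: swap a[0],a[3]; hi=2 → [3,1,1,3,4,3]
a[mid]=3>1: swap a[0],a[2]; hi=1 → [1,1,3,3,4,3]
a[mid]=1=1: mid=1
a[mid]=1=1: mid=2
end: lo=0, hi=1; a = [1,1,3,3,4,3]

(0, 1)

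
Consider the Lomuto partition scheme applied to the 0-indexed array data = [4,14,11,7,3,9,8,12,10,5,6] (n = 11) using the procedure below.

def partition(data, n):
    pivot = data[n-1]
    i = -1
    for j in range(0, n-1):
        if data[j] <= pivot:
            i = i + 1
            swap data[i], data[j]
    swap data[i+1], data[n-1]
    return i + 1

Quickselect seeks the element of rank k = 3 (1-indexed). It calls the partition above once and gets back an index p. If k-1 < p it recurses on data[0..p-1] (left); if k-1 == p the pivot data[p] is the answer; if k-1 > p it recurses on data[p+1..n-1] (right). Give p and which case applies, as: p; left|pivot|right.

3; left

pivot=6, i=-1
j=0: 4≤6, i=0, swap(0,0) ⇒ [4,14,11,7,3,9,8,12,10,5,6]
j=1: 14>6, skip
j=2: 11>6, skip
j=3: 7>6, skip
j=4: 3≤6, i=1, swap(1,4) ⇒ [4,3,11,7,14,9,8,12,10,5,6]
j=5: 9>6, skip
j=6: 8>6, skip
j=7: 12>6, skip
j=8: 10>6, skip
j=9: 5≤6, i=2, swap(2,9) ⇒ [4,3,5,7,14,9,8,12,10,11,6]
swap(3,10) ⇒ [4,3,5,6,14,9,8,12,10,11,7]; return 3
p = 3; k-1 = 2 < 3 ⇒ left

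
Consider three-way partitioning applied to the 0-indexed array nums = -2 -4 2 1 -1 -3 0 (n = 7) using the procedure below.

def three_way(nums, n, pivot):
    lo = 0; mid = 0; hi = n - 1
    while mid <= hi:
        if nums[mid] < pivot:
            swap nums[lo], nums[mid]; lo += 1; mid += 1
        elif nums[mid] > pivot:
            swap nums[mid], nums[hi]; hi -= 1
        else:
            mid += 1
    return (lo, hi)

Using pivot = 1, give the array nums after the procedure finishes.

pivot = 1; lo=0, mid=0, hi=6
nums[mid]=-2<1: swap nums[0],nums[0]; lo=1,mid=1 → -2 -4 2 1 -1 -3 0
nums[mid]=-4<1: swap nums[1],nums[1]; lo=2,mid=2 → -2 -4 2 1 -1 -3 0
nums[mid]=2>1: swap nums[2],nums[6]; hi=5 → -2 -4 0 1 -1 -3 2
nums[mid]=0<1: swap nums[2],nums[2]; lo=3,mid=3 → -2 -4 0 1 -1 -3 2
nums[mid]=1=1: mid=4
nums[mid]=-1<1: swap nums[3],nums[4]; lo=4,mid=5 → -2 -4 0 -1 1 -3 2
nums[mid]=-3<1: swap nums[4],nums[5]; lo=5,mid=6 → -2 -4 0 -1 -3 1 2
end: lo=5, hi=5; nums = -2 -4 0 -1 -3 1 2

-2 -4 0 -1 -3 1 2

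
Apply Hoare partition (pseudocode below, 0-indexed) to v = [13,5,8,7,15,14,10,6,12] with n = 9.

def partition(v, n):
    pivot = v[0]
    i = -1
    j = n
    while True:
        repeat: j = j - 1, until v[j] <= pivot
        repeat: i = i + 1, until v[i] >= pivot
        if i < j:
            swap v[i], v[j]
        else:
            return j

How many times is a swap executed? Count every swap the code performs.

pivot=13
j stops at 8 (12), i stops at 0 (13); swap ⇒ [12,5,8,7,15,14,10,6,13]
j stops at 7 (6), i stops at 4 (15); swap ⇒ [12,5,8,7,6,14,10,15,13]
j stops at 6 (10), i stops at 5 (14); swap ⇒ [12,5,8,7,6,10,14,15,13]
j stops at 5, i stops at 6; i≥j ⇒ return 5. v=[12,5,8,7,6,10,14,15,13]

3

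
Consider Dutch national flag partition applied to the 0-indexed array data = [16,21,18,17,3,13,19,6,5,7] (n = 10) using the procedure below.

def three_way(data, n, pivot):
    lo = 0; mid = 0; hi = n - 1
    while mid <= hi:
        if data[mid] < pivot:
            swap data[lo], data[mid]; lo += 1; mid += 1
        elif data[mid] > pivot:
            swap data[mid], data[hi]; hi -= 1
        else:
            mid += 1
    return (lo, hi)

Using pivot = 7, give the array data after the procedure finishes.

[5,6,3,7,13,19,17,18,21,16]

pivot = 7; lo=0, mid=0, hi=9
data[mid]=16>7: swap data[0],data[9]; hi=8 → [7,21,18,17,3,13,19,6,5,16]
data[mid]=7=7: mid=1
data[mid]=21>7: swap data[1],data[8]; hi=7 → [7,5,18,17,3,13,19,6,21,16]
data[mid]=5<7: swap data[0],data[1]; lo=1,mid=2 → [5,7,18,17,3,13,19,6,21,16]
data[mid]=18>7: swap data[2],data[7]; hi=6 → [5,7,6,17,3,13,19,18,21,16]
data[mid]=6<7: swap data[1],data[2]; lo=2,mid=3 → [5,6,7,17,3,13,19,18,21,16]
data[mid]=17>7: swap data[3],data[6]; hi=5 → [5,6,7,19,3,13,17,18,21,16]
data[mid]=19>7: swap data[3],data[5]; hi=4 → [5,6,7,13,3,19,17,18,21,16]
data[mid]=13>7: swap data[3],data[4]; hi=3 → [5,6,7,3,13,19,17,18,21,16]
data[mid]=3<7: swap data[2],data[3]; lo=3,mid=4 → [5,6,3,7,13,19,17,18,21,16]
end: lo=3, hi=3; data = [5,6,3,7,13,19,17,18,21,16]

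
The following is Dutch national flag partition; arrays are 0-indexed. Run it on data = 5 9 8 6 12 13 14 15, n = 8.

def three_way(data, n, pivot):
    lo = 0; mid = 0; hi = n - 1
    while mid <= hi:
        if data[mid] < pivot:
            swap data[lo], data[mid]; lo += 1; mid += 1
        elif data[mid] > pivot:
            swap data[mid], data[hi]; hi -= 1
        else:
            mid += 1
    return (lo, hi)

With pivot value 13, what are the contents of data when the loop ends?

5 9 8 6 12 13 15 14

lo=0 mid=0 hi=7
5<13: swap(0,0), lo=1 mid=1 ⇒ 5 9 8 6 12 13 14 15
9<13: swap(1,1), lo=2 mid=2 ⇒ 5 9 8 6 12 13 14 15
8<13: swap(2,2), lo=3 mid=3 ⇒ 5 9 8 6 12 13 14 15
6<13: swap(3,3), lo=4 mid=4 ⇒ 5 9 8 6 12 13 14 15
12<13: swap(4,4), lo=5 mid=5 ⇒ 5 9 8 6 12 13 14 15
13=13: mid=6
14>13: swap(6,7), hi=6 ⇒ 5 9 8 6 12 13 15 14
15>13: swap(6,6), hi=5 ⇒ 5 9 8 6 12 13 15 14
done. lo=5 hi=5; data=5 9 8 6 12 13 15 14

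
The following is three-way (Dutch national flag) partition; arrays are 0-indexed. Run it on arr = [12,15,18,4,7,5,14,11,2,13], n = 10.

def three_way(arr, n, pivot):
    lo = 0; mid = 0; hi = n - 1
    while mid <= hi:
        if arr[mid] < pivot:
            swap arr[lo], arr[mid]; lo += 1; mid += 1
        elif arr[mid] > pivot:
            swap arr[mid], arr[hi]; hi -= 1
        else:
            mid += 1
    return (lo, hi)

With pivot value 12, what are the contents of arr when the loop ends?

[2,11,4,7,5,12,14,18,13,15]

pivot = 12; lo=0, mid=0, hi=9
arr[mid]=12=12: mid=1
arr[mid]=15>12: swap arr[1],arr[9]; hi=8 → [12,13,18,4,7,5,14,11,2,15]
arr[mid]=13>12: swap arr[1],arr[8]; hi=7 → [12,2,18,4,7,5,14,11,13,15]
arr[mid]=2<12: swap arr[0],arr[1]; lo=1,mid=2 → [2,12,18,4,7,5,14,11,13,15]
arr[mid]=18>12: swap arr[2],arr[7]; hi=6 → [2,12,11,4,7,5,14,18,13,15]
arr[mid]=11<12: swap arr[1],arr[2]; lo=2,mid=3 → [2,11,12,4,7,5,14,18,13,15]
arr[mid]=4<12: swap arr[2],arr[3]; lo=3,mid=4 → [2,11,4,12,7,5,14,18,13,15]
arr[mid]=7<12: swap arr[3],arr[4]; lo=4,mid=5 → [2,11,4,7,12,5,14,18,13,15]
arr[mid]=5<12: swap arr[4],arr[5]; lo=5,mid=6 → [2,11,4,7,5,12,14,18,13,15]
arr[mid]=14>12: swap arr[6],arr[6]; hi=5 → [2,11,4,7,5,12,14,18,13,15]
end: lo=5, hi=5; arr = [2,11,4,7,5,12,14,18,13,15]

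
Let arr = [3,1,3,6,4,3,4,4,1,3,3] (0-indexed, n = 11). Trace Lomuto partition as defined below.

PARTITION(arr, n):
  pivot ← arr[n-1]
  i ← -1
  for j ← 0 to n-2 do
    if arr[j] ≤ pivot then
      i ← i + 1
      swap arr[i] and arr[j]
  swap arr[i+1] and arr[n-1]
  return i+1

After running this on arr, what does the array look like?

[3,1,3,3,1,3,3,4,4,6,4]

pivot = arr[10] = 3; i = -1
j=0: arr[0]=3 ≤ 3 → i=0, swap arr[0],arr[0] (no change) → [3,1,3,6,4,3,4,4,1,3,3]
j=1: arr[1]=1 ≤ 3 → i=1, swap arr[1],arr[1] (no change) → [3,1,3,6,4,3,4,4,1,3,3]
j=2: arr[2]=3 ≤ 3 → i=2, swap arr[2],arr[2] (no change) → [3,1,3,6,4,3,4,4,1,3,3]
j=3: arr[3]=6 > 3 → no swap
j=4: arr[4]=4 > 3 → no swap
j=5: arr[5]=3 ≤ 3 → i=3, swap arr[3],arr[5] → [3,1,3,3,4,6,4,4,1,3,3]
j=6: arr[6]=4 > 3 → no swap
j=7: arr[7]=4 > 3 → no swap
j=8: arr[8]=1 ≤ 3 → i=4, swap arr[4],arr[8] → [3,1,3,3,1,6,4,4,4,3,3]
j=9: arr[9]=3 ≤ 3 → i=5, swap arr[5],arr[9] → [3,1,3,3,1,3,4,4,4,6,3]
final swap arr[6],arr[10] → [3,1,3,3,1,3,3,4,4,6,4]; return 6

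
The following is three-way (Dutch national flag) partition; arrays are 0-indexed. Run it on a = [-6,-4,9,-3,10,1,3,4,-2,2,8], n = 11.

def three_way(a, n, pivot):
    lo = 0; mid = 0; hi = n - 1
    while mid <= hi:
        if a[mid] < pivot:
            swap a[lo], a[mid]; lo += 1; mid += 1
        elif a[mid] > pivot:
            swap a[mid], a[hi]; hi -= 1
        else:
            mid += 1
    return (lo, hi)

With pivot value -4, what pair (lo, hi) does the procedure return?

(1, 1)

pivot = -4; lo=0, mid=0, hi=10
a[mid]=-6<-4: swap a[0],a[0]; lo=1,mid=1 → [-6,-4,9,-3,10,1,3,4,-2,2,8]
a[mid]=-4=-4: mid=2
a[mid]=9>-4: swap a[2],a[10]; hi=9 → [-6,-4,8,-3,10,1,3,4,-2,2,9]
a[mid]=8>-4: swap a[2],a[9]; hi=8 → [-6,-4,2,-3,10,1,3,4,-2,8,9]
a[mid]=2>-4: swap a[2],a[8]; hi=7 → [-6,-4,-2,-3,10,1,3,4,2,8,9]
a[mid]=-2>-4: swap a[2],a[7]; hi=6 → [-6,-4,4,-3,10,1,3,-2,2,8,9]
a[mid]=4>-4: swap a[2],a[6]; hi=5 → [-6,-4,3,-3,10,1,4,-2,2,8,9]
a[mid]=3>-4: swap a[2],a[5]; hi=4 → [-6,-4,1,-3,10,3,4,-2,2,8,9]
a[mid]=1>-4: swap a[2],a[4]; hi=3 → [-6,-4,10,-3,1,3,4,-2,2,8,9]
a[mid]=10>-4: swap a[2],a[3]; hi=2 → [-6,-4,-3,10,1,3,4,-2,2,8,9]
a[mid]=-3>-4: swap a[2],a[2]; hi=1 → [-6,-4,-3,10,1,3,4,-2,2,8,9]
end: lo=1, hi=1; a = [-6,-4,-3,10,1,3,4,-2,2,8,9]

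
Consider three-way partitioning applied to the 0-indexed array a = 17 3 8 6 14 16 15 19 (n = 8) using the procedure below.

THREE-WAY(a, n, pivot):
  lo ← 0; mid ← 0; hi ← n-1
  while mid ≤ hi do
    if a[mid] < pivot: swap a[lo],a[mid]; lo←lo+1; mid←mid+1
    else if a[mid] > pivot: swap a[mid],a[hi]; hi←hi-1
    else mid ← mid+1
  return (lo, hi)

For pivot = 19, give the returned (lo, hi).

pivot = 19; lo=0, mid=0, hi=7
a[mid]=17<19: swap a[0],a[0]; lo=1,mid=1 → 17 3 8 6 14 16 15 19
a[mid]=3<19: swap a[1],a[1]; lo=2,mid=2 → 17 3 8 6 14 16 15 19
a[mid]=8<19: swap a[2],a[2]; lo=3,mid=3 → 17 3 8 6 14 16 15 19
a[mid]=6<19: swap a[3],a[3]; lo=4,mid=4 → 17 3 8 6 14 16 15 19
a[mid]=14<19: swap a[4],a[4]; lo=5,mid=5 → 17 3 8 6 14 16 15 19
a[mid]=16<19: swap a[5],a[5]; lo=6,mid=6 → 17 3 8 6 14 16 15 19
a[mid]=15<19: swap a[6],a[6]; lo=7,mid=7 → 17 3 8 6 14 16 15 19
a[mid]=19=19: mid=8
end: lo=7, hi=7; a = 17 3 8 6 14 16 15 19

(7, 7)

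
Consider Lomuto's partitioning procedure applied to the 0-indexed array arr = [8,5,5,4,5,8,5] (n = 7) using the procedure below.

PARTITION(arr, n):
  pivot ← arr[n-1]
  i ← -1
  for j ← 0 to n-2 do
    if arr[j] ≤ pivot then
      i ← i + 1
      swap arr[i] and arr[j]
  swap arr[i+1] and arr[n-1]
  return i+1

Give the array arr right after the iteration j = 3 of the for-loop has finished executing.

[5,5,4,8,5,8,5]

pivot = arr[6] = 5; i = -1
j=0: arr[0]=8 > 5 → no swap
j=1: arr[1]=5 ≤ 5 → i=0, swap arr[0],arr[1] → [5,8,5,4,5,8,5]
j=2: arr[2]=5 ≤ 5 → i=1, swap arr[1],arr[2] → [5,5,8,4,5,8,5]
j=3: arr[3]=4 ≤ 5 → i=2, swap arr[2],arr[3] → [5,5,4,8,5,8,5]
(after j=3) arr = [5,5,4,8,5,8,5]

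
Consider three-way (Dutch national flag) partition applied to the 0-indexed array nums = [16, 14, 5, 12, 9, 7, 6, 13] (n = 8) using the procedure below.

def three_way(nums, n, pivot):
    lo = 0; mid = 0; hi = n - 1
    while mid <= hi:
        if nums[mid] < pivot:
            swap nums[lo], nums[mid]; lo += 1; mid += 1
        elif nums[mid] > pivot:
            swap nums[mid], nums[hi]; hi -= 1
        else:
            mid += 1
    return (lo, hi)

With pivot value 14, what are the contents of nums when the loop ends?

[13, 5, 12, 9, 7, 6, 14, 16]

pivot = 14; lo=0, mid=0, hi=7
nums[mid]=16>14: swap nums[0],nums[7]; hi=6 → [13, 14, 5, 12, 9, 7, 6, 16]
nums[mid]=13<14: swap nums[0],nums[0]; lo=1,mid=1 → [13, 14, 5, 12, 9, 7, 6, 16]
nums[mid]=14=14: mid=2
nums[mid]=5<14: swap nums[1],nums[2]; lo=2,mid=3 → [13, 5, 14, 12, 9, 7, 6, 16]
nums[mid]=12<14: swap nums[2],nums[3]; lo=3,mid=4 → [13, 5, 12, 14, 9, 7, 6, 16]
nums[mid]=9<14: swap nums[3],nums[4]; lo=4,mid=5 → [13, 5, 12, 9, 14, 7, 6, 16]
nums[mid]=7<14: swap nums[4],nums[5]; lo=5,mid=6 → [13, 5, 12, 9, 7, 14, 6, 16]
nums[mid]=6<14: swap nums[5],nums[6]; lo=6,mid=7 → [13, 5, 12, 9, 7, 6, 14, 16]
end: lo=6, hi=6; nums = [13, 5, 12, 9, 7, 6, 14, 16]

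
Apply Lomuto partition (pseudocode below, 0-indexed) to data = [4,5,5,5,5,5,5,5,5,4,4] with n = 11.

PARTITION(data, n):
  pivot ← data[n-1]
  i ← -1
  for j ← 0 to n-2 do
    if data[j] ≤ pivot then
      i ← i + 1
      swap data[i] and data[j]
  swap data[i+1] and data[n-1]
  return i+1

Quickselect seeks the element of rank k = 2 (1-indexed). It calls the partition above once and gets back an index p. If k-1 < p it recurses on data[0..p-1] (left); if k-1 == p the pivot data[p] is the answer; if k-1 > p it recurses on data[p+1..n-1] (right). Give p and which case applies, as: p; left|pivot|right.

pivot=4, i=-1
j=0: 4≤4, i=0, swap(0,0) ⇒ [4,5,5,5,5,5,5,5,5,4,4]
j=1: 5>4, skip
j=2: 5>4, skip
j=3: 5>4, skip
j=4: 5>4, skip
j=5: 5>4, skip
j=6: 5>4, skip
j=7: 5>4, skip
j=8: 5>4, skip
j=9: 4≤4, i=1, swap(1,9) ⇒ [4,4,5,5,5,5,5,5,5,5,4]
swap(2,10) ⇒ [4,4,4,5,5,5,5,5,5,5,5]; return 2
p = 2; k-1 = 1 < 2 ⇒ left

2; left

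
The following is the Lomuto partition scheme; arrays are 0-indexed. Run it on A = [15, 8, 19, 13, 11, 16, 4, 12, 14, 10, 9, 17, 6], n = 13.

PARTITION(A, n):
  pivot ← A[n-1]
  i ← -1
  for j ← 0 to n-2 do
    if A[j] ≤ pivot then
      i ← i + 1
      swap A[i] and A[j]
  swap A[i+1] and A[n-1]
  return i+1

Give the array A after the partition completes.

pivot = A[12] = 6; i = -1
j=0: A[0]=15 > 6 → no swap
j=1: A[1]=8 > 6 → no swap
j=2: A[2]=19 > 6 → no swap
j=3: A[3]=13 > 6 → no swap
j=4: A[4]=11 > 6 → no swap
j=5: A[5]=16 > 6 → no swap
j=6: A[6]=4 ≤ 6 → i=0, swap A[0],A[6] → [4, 8, 19, 13, 11, 16, 15, 12, 14, 10, 9, 17, 6]
j=7: A[7]=12 > 6 → no swap
j=8: A[8]=14 > 6 → no swap
j=9: A[9]=10 > 6 → no swap
j=10: A[10]=9 > 6 → no swap
j=11: A[11]=17 > 6 → no swap
final swap A[1],A[12] → [4, 6, 19, 13, 11, 16, 15, 12, 14, 10, 9, 17, 8]; return 1

[4, 6, 19, 13, 11, 16, 15, 12, 14, 10, 9, 17, 8]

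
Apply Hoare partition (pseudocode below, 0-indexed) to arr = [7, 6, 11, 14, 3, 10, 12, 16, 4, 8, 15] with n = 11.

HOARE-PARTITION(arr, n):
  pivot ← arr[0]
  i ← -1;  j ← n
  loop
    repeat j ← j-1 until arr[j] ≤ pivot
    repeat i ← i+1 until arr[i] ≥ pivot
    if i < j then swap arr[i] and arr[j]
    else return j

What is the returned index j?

pivot=7
j stops at 8 (4), i stops at 0 (7); swap ⇒ [4, 6, 11, 14, 3, 10, 12, 16, 7, 8, 15]
j stops at 4 (3), i stops at 2 (11); swap ⇒ [4, 6, 3, 14, 11, 10, 12, 16, 7, 8, 15]
j stops at 2, i stops at 3; i≥j ⇒ return 2. arr=[4, 6, 3, 14, 11, 10, 12, 16, 7, 8, 15]

2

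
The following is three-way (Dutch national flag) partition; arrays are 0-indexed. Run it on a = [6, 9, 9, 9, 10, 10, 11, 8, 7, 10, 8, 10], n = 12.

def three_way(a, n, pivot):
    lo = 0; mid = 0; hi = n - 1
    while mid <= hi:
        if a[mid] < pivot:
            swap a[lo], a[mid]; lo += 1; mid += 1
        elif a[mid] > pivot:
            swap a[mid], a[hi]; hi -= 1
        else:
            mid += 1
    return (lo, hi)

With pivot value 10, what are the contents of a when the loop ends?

lo=0 mid=0 hi=11
6<10: swap(0,0), lo=1 mid=1 ⇒ [6, 9, 9, 9, 10, 10, 11, 8, 7, 10, 8, 10]
9<10: swap(1,1), lo=2 mid=2 ⇒ [6, 9, 9, 9, 10, 10, 11, 8, 7, 10, 8, 10]
9<10: swap(2,2), lo=3 mid=3 ⇒ [6, 9, 9, 9, 10, 10, 11, 8, 7, 10, 8, 10]
9<10: swap(3,3), lo=4 mid=4 ⇒ [6, 9, 9, 9, 10, 10, 11, 8, 7, 10, 8, 10]
10=10: mid=5
10=10: mid=6
11>10: swap(6,11), hi=10 ⇒ [6, 9, 9, 9, 10, 10, 10, 8, 7, 10, 8, 11]
10=10: mid=7
8<10: swap(4,7), lo=5 mid=8 ⇒ [6, 9, 9, 9, 8, 10, 10, 10, 7, 10, 8, 11]
7<10: swap(5,8), lo=6 mid=9 ⇒ [6, 9, 9, 9, 8, 7, 10, 10, 10, 10, 8, 11]
10=10: mid=10
8<10: swap(6,10), lo=7 mid=11 ⇒ [6, 9, 9, 9, 8, 7, 8, 10, 10, 10, 10, 11]
done. lo=7 hi=10; a=[6, 9, 9, 9, 8, 7, 8, 10, 10, 10, 10, 11]

[6, 9, 9, 9, 8, 7, 8, 10, 10, 10, 10, 11]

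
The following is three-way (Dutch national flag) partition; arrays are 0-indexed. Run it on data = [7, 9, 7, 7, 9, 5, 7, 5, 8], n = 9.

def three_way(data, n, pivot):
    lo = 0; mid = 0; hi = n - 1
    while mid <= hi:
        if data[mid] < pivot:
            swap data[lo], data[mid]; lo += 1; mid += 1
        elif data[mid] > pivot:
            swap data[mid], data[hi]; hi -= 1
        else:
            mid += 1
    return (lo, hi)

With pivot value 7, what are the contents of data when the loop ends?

pivot = 7; lo=0, mid=0, hi=8
data[mid]=7=7: mid=1
data[mid]=9>7: swap data[1],data[8]; hi=7 → [7, 8, 7, 7, 9, 5, 7, 5, 9]
data[mid]=8>7: swap data[1],data[7]; hi=6 → [7, 5, 7, 7, 9, 5, 7, 8, 9]
data[mid]=5<7: swap data[0],data[1]; lo=1,mid=2 → [5, 7, 7, 7, 9, 5, 7, 8, 9]
data[mid]=7=7: mid=3
data[mid]=7=7: mid=4
data[mid]=9>7: swap data[4],data[6]; hi=5 → [5, 7, 7, 7, 7, 5, 9, 8, 9]
data[mid]=7=7: mid=5
data[mid]=5<7: swap data[1],data[5]; lo=2,mid=6 → [5, 5, 7, 7, 7, 7, 9, 8, 9]
end: lo=2, hi=5; data = [5, 5, 7, 7, 7, 7, 9, 8, 9]

[5, 5, 7, 7, 7, 7, 9, 8, 9]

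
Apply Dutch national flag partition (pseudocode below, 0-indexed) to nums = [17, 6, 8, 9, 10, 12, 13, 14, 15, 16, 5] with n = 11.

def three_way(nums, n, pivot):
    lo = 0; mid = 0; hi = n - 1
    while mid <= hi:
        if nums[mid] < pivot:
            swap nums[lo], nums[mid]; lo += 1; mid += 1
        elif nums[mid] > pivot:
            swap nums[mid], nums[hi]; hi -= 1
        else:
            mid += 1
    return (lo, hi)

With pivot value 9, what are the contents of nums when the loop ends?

[5, 6, 8, 9, 12, 13, 14, 15, 16, 10, 17]

pivot = 9; lo=0, mid=0, hi=10
nums[mid]=17>9: swap nums[0],nums[10]; hi=9 → [5, 6, 8, 9, 10, 12, 13, 14, 15, 16, 17]
nums[mid]=5<9: swap nums[0],nums[0]; lo=1,mid=1 → [5, 6, 8, 9, 10, 12, 13, 14, 15, 16, 17]
nums[mid]=6<9: swap nums[1],nums[1]; lo=2,mid=2 → [5, 6, 8, 9, 10, 12, 13, 14, 15, 16, 17]
nums[mid]=8<9: swap nums[2],nums[2]; lo=3,mid=3 → [5, 6, 8, 9, 10, 12, 13, 14, 15, 16, 17]
nums[mid]=9=9: mid=4
nums[mid]=10>9: swap nums[4],nums[9]; hi=8 → [5, 6, 8, 9, 16, 12, 13, 14, 15, 10, 17]
nums[mid]=16>9: swap nums[4],nums[8]; hi=7 → [5, 6, 8, 9, 15, 12, 13, 14, 16, 10, 17]
nums[mid]=15>9: swap nums[4],nums[7]; hi=6 → [5, 6, 8, 9, 14, 12, 13, 15, 16, 10, 17]
nums[mid]=14>9: swap nums[4],nums[6]; hi=5 → [5, 6, 8, 9, 13, 12, 14, 15, 16, 10, 17]
nums[mid]=13>9: swap nums[4],nums[5]; hi=4 → [5, 6, 8, 9, 12, 13, 14, 15, 16, 10, 17]
nums[mid]=12>9: swap nums[4],nums[4]; hi=3 → [5, 6, 8, 9, 12, 13, 14, 15, 16, 10, 17]
end: lo=3, hi=3; nums = [5, 6, 8, 9, 12, 13, 14, 15, 16, 10, 17]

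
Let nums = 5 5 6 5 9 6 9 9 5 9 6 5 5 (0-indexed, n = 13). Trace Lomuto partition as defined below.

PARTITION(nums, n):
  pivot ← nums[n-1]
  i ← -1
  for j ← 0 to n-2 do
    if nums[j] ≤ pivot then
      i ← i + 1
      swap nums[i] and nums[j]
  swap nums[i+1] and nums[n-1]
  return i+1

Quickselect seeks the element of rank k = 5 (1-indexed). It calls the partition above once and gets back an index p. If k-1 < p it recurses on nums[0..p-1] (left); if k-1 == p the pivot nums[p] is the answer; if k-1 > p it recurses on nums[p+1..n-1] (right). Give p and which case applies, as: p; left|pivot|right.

pivot=5, i=-1
j=0: 5≤5, i=0, swap(0,0) ⇒ 5 5 6 5 9 6 9 9 5 9 6 5 5
j=1: 5≤5, i=1, swap(1,1) ⇒ 5 5 6 5 9 6 9 9 5 9 6 5 5
j=2: 6>5, skip
j=3: 5≤5, i=2, swap(2,3) ⇒ 5 5 5 6 9 6 9 9 5 9 6 5 5
j=4: 9>5, skip
j=5: 6>5, skip
j=6: 9>5, skip
j=7: 9>5, skip
j=8: 5≤5, i=3, swap(3,8) ⇒ 5 5 5 5 9 6 9 9 6 9 6 5 5
j=9: 9>5, skip
j=10: 6>5, skip
j=11: 5≤5, i=4, swap(4,11) ⇒ 5 5 5 5 5 6 9 9 6 9 6 9 5
swap(5,12) ⇒ 5 5 5 5 5 5 9 9 6 9 6 9 6; return 5
p = 5; k-1 = 4 < 5 ⇒ left

5; left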